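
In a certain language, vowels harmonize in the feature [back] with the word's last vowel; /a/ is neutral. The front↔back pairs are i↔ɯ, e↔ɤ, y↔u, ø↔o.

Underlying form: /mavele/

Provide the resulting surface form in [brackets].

no segment meets the rule's conditions; no change.

[mavele]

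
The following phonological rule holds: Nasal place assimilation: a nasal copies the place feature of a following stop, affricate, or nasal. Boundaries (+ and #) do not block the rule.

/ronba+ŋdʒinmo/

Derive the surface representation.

/n/ before /b/ (labial) → [m]
/ŋ/ before /dʒ/ (palatal) → [ɲ]
/n/ before /m/ (labial) → [m]

[romba+ɲdʒimmo]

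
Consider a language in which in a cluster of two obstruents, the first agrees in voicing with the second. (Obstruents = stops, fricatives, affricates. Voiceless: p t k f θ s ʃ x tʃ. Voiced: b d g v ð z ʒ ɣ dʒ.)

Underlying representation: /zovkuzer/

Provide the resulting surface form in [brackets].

/v/ before /k/ (voiceless) → [f]

[zofkuzer]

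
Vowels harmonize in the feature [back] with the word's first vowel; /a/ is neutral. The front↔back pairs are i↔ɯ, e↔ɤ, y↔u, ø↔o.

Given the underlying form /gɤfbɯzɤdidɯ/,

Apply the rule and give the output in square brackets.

/i/ harmonizes with /ɤ/ ([+back]) → [ɯ]

[gɤfbɯzɤdɯdɯ]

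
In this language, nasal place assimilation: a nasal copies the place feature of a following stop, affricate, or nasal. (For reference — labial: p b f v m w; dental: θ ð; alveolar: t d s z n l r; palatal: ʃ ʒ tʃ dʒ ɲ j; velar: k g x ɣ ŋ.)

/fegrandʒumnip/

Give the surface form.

[fegraɲdʒunnip]

/n/ before /dʒ/ (palatal) → [ɲ]
/m/ before /n/ (alveolar) → [n]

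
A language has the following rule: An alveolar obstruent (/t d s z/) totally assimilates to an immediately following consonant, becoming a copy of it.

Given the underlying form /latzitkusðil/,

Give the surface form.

[lazzikkuððil]

/t/ before /z/ → [z] (total assimilation)
/t/ before /k/ → [k] (total assimilation)
/s/ before /ð/ → [ð] (total assimilation)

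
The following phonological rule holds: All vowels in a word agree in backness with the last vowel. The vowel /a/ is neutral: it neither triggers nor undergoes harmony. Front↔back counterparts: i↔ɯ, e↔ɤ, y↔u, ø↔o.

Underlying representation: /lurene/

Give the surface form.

/u/ harmonizes with /e/ ([-back]) → [y]

[lyrene]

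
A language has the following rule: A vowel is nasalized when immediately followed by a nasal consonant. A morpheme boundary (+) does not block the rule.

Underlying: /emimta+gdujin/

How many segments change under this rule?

3

/e/ before nasal /m/ → [ẽ]
/i/ before nasal /m/ → [ĩ]
/i/ before nasal /n/ → [ĩ]
3 segments change.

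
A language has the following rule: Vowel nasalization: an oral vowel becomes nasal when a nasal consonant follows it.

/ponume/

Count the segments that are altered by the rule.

2

/o/ before nasal /n/ → [õ]
/u/ before nasal /m/ → [ũ]
2 segments change.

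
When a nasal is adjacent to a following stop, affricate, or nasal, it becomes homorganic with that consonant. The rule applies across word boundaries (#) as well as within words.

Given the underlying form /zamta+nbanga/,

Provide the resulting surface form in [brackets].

/m/ before /t/ (alveolar) → [n]
/n/ before /b/ (labial) → [m]
/n/ before /g/ (velar) → [ŋ]

[zanta+mbaŋga]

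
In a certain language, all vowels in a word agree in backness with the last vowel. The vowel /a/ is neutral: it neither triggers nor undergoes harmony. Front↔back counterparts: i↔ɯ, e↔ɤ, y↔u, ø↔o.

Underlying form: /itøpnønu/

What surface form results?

/i/ harmonizes with /u/ ([+back]) → [ɯ]
/ø/ harmonizes with /u/ ([+back]) → [o]
/ø/ harmonizes with /u/ ([+back]) → [o]

[ɯtopnonu]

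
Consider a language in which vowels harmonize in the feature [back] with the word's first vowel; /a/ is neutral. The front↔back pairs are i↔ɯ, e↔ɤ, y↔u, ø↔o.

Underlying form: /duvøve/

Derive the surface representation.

[duvovɤ]

/ø/ harmonizes with /u/ ([+back]) → [o]
/e/ harmonizes with /u/ ([+back]) → [ɤ]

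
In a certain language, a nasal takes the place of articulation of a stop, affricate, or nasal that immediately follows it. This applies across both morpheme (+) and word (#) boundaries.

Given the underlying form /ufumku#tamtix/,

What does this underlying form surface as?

[ufuŋku#tantix]

/m/ before /k/ (velar) → [ŋ]
/m/ before /t/ (alveolar) → [n]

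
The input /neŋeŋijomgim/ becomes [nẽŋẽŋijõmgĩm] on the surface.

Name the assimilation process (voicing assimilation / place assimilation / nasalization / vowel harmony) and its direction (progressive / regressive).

nasalization, regressive

/e/→[ẽ] /e/→[ẽ] /o/→[õ] /i/→[ĩ].
Each target copies a feature from the following segment, so the direction is regressive.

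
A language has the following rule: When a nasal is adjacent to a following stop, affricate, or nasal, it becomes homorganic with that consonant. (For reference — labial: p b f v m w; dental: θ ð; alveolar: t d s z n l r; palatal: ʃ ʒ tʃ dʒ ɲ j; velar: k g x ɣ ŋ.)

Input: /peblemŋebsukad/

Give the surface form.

/m/ before /ŋ/ (velar) → [ŋ]

[pebleŋŋebsukad]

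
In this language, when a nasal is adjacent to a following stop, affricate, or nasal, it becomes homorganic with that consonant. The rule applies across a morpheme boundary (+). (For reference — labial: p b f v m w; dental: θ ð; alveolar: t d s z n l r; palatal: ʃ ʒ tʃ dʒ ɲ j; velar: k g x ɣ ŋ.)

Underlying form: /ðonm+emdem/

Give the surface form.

[ðomm+endem]

/n/ before /m/ (labial) → [m]
/m/ before /d/ (alveolar) → [n]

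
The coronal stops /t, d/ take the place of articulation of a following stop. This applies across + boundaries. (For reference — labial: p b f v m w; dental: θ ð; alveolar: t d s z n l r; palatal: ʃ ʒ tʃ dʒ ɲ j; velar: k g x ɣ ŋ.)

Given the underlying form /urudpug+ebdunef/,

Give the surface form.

/d/ before /p/ (labial) → [b]

[urubpug+ebdunef]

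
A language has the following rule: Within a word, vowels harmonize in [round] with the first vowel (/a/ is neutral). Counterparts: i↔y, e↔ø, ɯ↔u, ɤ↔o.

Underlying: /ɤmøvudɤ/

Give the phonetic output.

/ø/ harmonizes with /ɤ/ ([-round]) → [e]
/u/ harmonizes with /ɤ/ ([-round]) → [ɯ]

[ɤmevɯdɤ]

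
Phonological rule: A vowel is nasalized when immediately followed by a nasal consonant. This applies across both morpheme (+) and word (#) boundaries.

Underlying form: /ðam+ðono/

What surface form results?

/a/ before nasal /m/ → [ã]
/o/ before nasal /n/ → [õ]

[ðãm+ðõno]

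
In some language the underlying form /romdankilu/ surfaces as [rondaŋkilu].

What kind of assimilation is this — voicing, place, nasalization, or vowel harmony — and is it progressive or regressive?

/m/→[n] /n/→[ŋ].
Each target copies a feature from the following segment, so the direction is regressive.

place assimilation, regressive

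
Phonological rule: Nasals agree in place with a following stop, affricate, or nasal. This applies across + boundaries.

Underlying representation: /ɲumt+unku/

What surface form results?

[ɲunt+uŋku]

/m/ before /t/ (alveolar) → [n]
/n/ before /k/ (velar) → [ŋ]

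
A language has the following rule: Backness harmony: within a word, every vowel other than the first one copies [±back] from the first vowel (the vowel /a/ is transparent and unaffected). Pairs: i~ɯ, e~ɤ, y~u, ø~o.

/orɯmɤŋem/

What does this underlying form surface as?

/e/ harmonizes with /o/ ([+back]) → [ɤ]

[orɯmɤŋɤm]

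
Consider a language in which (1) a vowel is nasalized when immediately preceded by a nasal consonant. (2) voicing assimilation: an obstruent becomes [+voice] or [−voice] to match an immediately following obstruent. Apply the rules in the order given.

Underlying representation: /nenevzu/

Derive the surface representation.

[nẽnẽvzu]

Rule 1: /e/ after nasal /n/ → [ẽ]
Rule 1: /e/ after nasal /n/ → [ẽ]
After rule 1: nẽnẽvzu
Rule 2: no segment meets the rule's conditions; no change.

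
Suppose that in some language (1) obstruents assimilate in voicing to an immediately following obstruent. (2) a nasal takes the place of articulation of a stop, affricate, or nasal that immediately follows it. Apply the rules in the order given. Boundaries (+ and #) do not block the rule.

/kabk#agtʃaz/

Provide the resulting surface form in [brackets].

[kapk#aktʃaz]

Rule 1: /b/ before /k/ (voiceless) → [p]
Rule 1: /g/ before /tʃ/ (voiceless) → [k]
After rule 1: kapk#aktʃaz
Rule 2: no segment meets the rule's conditions; no change.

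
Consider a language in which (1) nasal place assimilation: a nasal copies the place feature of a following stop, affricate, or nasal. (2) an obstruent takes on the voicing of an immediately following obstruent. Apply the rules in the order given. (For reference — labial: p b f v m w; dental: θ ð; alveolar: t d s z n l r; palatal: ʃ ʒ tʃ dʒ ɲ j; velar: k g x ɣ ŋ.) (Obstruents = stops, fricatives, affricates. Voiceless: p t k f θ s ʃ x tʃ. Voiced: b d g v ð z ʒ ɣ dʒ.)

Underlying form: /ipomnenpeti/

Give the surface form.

[iponnempeti]

Rule 1: /m/ before /n/ (alveolar) → [n]
Rule 1: /n/ before /p/ (labial) → [m]
After rule 1: iponnempeti
Rule 2: no segment meets the rule's conditions; no change.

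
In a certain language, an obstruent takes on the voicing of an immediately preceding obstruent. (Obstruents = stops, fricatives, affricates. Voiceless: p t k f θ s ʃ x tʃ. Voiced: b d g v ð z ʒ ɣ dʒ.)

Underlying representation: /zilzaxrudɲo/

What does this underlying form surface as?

no segment meets the rule's conditions; no change.

[zilzaxrudɲo]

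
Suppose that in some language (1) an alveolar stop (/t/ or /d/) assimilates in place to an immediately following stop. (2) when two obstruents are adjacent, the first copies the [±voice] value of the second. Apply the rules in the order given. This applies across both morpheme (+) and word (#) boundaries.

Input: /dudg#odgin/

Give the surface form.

Rule 1: /d/ before /g/ (velar) → [g]
Rule 1: /d/ before /g/ (velar) → [g]
After rule 1: dugg#oggin
Rule 2: no segment meets the rule's conditions; no change.

[dugg#oggin]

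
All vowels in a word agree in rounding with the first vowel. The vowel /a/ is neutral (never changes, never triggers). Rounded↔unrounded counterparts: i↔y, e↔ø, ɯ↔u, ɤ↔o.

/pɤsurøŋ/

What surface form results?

/u/ harmonizes with /ɤ/ ([-round]) → [ɯ]
/ø/ harmonizes with /ɤ/ ([-round]) → [e]

[pɤsɯreŋ]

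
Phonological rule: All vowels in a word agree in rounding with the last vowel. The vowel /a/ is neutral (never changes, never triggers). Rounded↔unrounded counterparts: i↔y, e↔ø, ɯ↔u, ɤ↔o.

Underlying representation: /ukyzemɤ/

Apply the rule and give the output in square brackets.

/u/ harmonizes with /ɤ/ ([-round]) → [ɯ]
/y/ harmonizes with /ɤ/ ([-round]) → [i]

[ɯkizemɤ]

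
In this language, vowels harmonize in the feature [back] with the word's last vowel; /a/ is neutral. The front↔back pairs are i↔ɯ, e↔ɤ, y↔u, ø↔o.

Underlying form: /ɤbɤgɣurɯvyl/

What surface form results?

[ebegɣyrivyl]

/ɤ/ harmonizes with /y/ ([-back]) → [e]
/ɤ/ harmonizes with /y/ ([-back]) → [e]
/u/ harmonizes with /y/ ([-back]) → [y]
/ɯ/ harmonizes with /y/ ([-back]) → [i]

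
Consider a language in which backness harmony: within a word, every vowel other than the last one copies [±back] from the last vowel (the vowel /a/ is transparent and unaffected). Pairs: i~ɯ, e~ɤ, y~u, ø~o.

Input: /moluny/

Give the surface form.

[mølyny]

/o/ harmonizes with /y/ ([-back]) → [ø]
/u/ harmonizes with /y/ ([-back]) → [y]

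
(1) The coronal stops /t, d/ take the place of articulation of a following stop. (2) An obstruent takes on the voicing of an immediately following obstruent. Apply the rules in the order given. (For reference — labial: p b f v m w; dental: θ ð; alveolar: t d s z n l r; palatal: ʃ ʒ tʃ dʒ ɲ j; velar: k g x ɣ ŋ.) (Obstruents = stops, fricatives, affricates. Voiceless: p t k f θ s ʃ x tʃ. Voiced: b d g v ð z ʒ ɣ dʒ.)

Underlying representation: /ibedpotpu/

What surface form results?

Rule 1: /d/ before /p/ (labial) → [b]
Rule 1: /t/ before /p/ (labial) → [p]
After rule 1: ibebpoppu
Rule 2: /b/ before /p/ (voiceless) → [p]

[ibeppoppu]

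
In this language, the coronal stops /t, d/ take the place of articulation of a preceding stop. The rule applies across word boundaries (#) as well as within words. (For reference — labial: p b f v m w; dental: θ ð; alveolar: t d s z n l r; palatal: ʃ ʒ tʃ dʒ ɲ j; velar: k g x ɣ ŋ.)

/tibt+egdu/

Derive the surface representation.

/t/ after /b/ (labial) → [p]
/d/ after /g/ (velar) → [g]

[tibp+eggu]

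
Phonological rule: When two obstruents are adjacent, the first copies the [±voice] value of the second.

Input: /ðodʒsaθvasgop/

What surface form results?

[ðotʃsaðvazgop]

/dʒ/ before /s/ (voiceless) → [tʃ]
/θ/ before /v/ (voiced) → [ð]
/s/ before /g/ (voiced) → [z]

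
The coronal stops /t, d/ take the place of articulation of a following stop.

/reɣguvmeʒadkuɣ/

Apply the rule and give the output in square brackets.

[reɣguvmeʒagkuɣ]

/d/ before /k/ (velar) → [g]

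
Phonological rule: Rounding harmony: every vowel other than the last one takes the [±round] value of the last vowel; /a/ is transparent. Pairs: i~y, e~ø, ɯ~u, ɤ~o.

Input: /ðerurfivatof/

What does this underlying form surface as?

[ðørurfyvatof]

/e/ harmonizes with /o/ ([+round]) → [ø]
/i/ harmonizes with /o/ ([+round]) → [y]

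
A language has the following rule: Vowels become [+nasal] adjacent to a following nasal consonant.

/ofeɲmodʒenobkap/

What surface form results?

[ofẽɲmodʒẽnobkap]

/e/ before nasal /ɲ/ → [ẽ]
/e/ before nasal /n/ → [ẽ]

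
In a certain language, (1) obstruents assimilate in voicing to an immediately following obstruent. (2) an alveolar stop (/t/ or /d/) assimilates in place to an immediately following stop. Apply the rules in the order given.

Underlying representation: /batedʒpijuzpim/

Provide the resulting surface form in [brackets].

[batetʃpijuspim]

Rule 1: /dʒ/ before /p/ (voiceless) → [tʃ]
Rule 1: /z/ before /p/ (voiceless) → [s]
After rule 1: batetʃpijuspim
Rule 2: no segment meets the rule's conditions; no change.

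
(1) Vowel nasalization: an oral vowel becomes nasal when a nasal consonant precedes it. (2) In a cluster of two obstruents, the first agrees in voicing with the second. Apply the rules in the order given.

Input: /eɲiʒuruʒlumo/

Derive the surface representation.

[eɲĩʒuruʒlumõ]

Rule 1: /i/ after nasal /ɲ/ → [ĩ]
Rule 1: /o/ after nasal /m/ → [õ]
After rule 1: eɲĩʒuruʒlumõ
Rule 2: no segment meets the rule's conditions; no change.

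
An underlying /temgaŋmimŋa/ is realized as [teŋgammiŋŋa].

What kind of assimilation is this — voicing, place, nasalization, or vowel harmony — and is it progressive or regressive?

place assimilation, regressive

/m/→[ŋ] /ŋ/→[m] /m/→[ŋ].
Each target copies a feature from the following segment, so the direction is regressive.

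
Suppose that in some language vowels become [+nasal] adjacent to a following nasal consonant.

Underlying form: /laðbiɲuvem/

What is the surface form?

/i/ before nasal /ɲ/ → [ĩ]
/e/ before nasal /m/ → [ẽ]

[laðbĩɲuvẽm]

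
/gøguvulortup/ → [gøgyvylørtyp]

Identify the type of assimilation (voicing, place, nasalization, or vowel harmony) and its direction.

/u/→[y] /u/→[y] /o/→[ø] /u/→[y].
Vowels agree with the first vowel, so the harmony is progressive.

vowel harmony, progressive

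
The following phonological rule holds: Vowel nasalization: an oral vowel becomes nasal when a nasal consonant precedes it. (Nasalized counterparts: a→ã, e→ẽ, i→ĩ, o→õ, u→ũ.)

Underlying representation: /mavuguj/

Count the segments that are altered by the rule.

1

/a/ after nasal /m/ → [ã]
1 segment changes.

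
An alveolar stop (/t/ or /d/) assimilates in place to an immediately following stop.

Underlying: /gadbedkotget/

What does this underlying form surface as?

/d/ before /b/ (labial) → [b]
/d/ before /k/ (velar) → [g]
/t/ before /g/ (velar) → [k]

[gabbegkokget]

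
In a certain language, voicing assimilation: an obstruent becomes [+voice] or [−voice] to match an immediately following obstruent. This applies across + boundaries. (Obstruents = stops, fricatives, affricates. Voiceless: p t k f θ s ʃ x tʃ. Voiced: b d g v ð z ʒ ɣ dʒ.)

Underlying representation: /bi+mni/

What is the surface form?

no segment meets the rule's conditions; no change.

[bi+mni]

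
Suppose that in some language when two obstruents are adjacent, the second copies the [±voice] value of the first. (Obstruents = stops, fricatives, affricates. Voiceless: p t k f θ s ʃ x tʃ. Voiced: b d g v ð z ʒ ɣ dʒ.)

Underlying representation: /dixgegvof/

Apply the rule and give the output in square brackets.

[dixkegvof]

/g/ after /x/ (voiceless) → [k]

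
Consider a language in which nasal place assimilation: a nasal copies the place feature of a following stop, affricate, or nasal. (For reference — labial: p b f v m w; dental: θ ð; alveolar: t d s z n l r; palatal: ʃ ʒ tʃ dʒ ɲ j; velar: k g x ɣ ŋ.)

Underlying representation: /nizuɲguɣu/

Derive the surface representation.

/ɲ/ before /g/ (velar) → [ŋ]

[nizuŋguɣu]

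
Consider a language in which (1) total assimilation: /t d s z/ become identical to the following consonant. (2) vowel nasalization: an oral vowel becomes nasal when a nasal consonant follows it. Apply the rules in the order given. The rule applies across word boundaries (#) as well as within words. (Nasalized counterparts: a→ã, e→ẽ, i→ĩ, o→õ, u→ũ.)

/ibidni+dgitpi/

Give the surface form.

Rule 1: /d/ before /n/ → [n] (total assimilation)
Rule 1: /d/ before /g/ → [g] (total assimilation)
Rule 1: /t/ before /p/ → [p] (total assimilation)
After rule 1: ibinni+ggippi
Rule 2: /i/ before nasal /n/ → [ĩ]

[ibĩnni+ggippi]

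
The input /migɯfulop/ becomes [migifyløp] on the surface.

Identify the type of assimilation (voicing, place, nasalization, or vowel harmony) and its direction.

vowel harmony, progressive

/ɯ/→[i] /u/→[y] /o/→[ø].
Vowels agree with the first vowel, so the harmony is progressive.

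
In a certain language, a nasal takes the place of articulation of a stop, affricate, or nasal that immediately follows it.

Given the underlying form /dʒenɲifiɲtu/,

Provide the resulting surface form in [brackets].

/n/ before /ɲ/ (palatal) → [ɲ]
/ɲ/ before /t/ (alveolar) → [n]

[dʒeɲɲifintu]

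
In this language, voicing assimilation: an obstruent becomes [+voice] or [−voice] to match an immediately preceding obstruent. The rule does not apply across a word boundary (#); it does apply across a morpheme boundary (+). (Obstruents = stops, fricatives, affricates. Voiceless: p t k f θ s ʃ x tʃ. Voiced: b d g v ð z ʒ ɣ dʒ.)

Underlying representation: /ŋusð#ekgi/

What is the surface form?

/ð/ after /s/ (voiceless) → [θ]
/g/ after /k/ (voiceless) → [k]

[ŋusθ#ekki]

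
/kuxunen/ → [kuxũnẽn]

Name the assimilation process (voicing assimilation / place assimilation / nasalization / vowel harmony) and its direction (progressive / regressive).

nasalization, regressive

/u/→[ũ] /e/→[ẽ].
Each target copies a feature from the following segment, so the direction is regressive.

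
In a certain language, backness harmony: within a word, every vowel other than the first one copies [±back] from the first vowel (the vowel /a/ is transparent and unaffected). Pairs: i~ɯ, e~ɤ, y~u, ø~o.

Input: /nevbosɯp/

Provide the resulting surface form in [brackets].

/o/ harmonizes with /e/ ([-back]) → [ø]
/ɯ/ harmonizes with /e/ ([-back]) → [i]

[nevbøsip]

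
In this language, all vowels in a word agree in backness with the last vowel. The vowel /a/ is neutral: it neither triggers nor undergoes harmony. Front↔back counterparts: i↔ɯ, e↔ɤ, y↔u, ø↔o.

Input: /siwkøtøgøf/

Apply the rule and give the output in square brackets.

[siwkøtøgøf]

no segment meets the rule's conditions; no change.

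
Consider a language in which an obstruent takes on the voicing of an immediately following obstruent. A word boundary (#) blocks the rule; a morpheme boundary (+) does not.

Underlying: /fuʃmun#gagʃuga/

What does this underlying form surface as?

[fuʃmun#gakʃuga]

/g/ before /ʃ/ (voiceless) → [k]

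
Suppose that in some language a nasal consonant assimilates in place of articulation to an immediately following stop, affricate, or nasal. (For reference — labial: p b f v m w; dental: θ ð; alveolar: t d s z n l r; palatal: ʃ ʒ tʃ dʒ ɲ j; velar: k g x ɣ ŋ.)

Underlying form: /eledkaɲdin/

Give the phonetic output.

[eledkandin]

/ɲ/ before /d/ (alveolar) → [n]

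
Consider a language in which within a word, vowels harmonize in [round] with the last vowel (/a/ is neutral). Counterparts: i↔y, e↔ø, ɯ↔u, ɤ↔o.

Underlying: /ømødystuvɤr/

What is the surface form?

[emedistɯvɤr]

/ø/ harmonizes with /ɤ/ ([-round]) → [e]
/ø/ harmonizes with /ɤ/ ([-round]) → [e]
/y/ harmonizes with /ɤ/ ([-round]) → [i]
/u/ harmonizes with /ɤ/ ([-round]) → [ɯ]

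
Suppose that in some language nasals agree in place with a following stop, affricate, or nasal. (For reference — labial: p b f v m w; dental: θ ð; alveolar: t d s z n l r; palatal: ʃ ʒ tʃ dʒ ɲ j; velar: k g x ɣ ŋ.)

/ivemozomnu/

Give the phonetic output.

[ivemozonnu]

/m/ before /n/ (alveolar) → [n]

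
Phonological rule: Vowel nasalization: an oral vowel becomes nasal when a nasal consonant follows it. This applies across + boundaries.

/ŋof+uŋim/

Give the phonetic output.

[ŋof+ũŋĩm]

/u/ before nasal /ŋ/ → [ũ]
/i/ before nasal /m/ → [ĩ]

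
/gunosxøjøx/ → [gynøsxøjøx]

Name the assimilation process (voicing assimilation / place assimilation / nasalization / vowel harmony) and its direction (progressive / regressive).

vowel harmony, regressive

/u/→[y] /o/→[ø].
Vowels agree with the last vowel, so the harmony is regressive.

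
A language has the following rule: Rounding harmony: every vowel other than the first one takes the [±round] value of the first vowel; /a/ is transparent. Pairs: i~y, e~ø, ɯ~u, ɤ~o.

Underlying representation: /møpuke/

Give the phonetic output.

[møpukø]

/e/ harmonizes with /ø/ ([+round]) → [ø]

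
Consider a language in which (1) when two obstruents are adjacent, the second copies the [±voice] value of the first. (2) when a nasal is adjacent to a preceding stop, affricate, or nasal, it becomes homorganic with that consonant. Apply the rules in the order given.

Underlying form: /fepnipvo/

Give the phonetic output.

[fepmipfo]

Rule 1: /v/ after /p/ (voiceless) → [f]
After rule 1: fepnipfo
Rule 2: /n/ after /p/ (labial) → [m]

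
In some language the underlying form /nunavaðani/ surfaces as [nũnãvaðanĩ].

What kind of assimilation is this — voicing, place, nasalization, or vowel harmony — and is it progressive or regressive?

nasalization, progressive

/u/→[ũ] /a/→[ã] /i/→[ĩ].
Each target copies a feature from the preceding segment, so the direction is progressive.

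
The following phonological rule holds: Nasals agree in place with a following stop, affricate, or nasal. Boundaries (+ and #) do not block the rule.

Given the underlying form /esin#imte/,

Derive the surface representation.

[esin#inte]

/m/ before /t/ (alveolar) → [n]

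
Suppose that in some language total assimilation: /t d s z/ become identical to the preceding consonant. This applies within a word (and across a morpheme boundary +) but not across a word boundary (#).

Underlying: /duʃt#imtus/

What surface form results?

[duʃʃ#immus]

/t/ after /ʃ/ → [ʃ] (total assimilation)
/t/ after /m/ → [m] (total assimilation)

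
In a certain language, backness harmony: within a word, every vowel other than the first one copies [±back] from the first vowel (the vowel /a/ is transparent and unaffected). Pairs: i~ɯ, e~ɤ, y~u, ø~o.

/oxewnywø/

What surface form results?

[oxɤwnuwo]

/e/ harmonizes with /o/ ([+back]) → [ɤ]
/y/ harmonizes with /o/ ([+back]) → [u]
/ø/ harmonizes with /o/ ([+back]) → [o]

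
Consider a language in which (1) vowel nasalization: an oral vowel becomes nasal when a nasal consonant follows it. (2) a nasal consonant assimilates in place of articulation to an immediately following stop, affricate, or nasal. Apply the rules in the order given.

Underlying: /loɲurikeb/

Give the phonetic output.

Rule 1: /o/ before nasal /ɲ/ → [õ]
After rule 1: lõɲurikeb
Rule 2: no segment meets the rule's conditions; no change.

[lõɲurikeb]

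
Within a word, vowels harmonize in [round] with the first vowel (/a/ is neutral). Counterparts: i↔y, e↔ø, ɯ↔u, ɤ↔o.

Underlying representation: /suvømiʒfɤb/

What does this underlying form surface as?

/i/ harmonizes with /u/ ([+round]) → [y]
/ɤ/ harmonizes with /u/ ([+round]) → [o]

[suvømyʒfob]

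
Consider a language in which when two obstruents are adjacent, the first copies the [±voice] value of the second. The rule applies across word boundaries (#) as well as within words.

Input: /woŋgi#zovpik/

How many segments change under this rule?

1

/v/ before /p/ (voiceless) → [f]
1 segment changes.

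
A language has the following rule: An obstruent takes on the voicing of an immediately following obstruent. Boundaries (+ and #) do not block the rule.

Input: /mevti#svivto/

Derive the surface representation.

/v/ before /t/ (voiceless) → [f]
/s/ before /v/ (voiced) → [z]
/v/ before /t/ (voiceless) → [f]

[mefti#zvifto]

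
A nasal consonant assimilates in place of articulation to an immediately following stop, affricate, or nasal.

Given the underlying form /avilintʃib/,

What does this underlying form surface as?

/n/ before /tʃ/ (palatal) → [ɲ]

[aviliɲtʃib]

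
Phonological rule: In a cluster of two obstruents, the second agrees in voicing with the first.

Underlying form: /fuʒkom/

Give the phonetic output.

[fuʒgom]

/k/ after /ʒ/ (voiced) → [g]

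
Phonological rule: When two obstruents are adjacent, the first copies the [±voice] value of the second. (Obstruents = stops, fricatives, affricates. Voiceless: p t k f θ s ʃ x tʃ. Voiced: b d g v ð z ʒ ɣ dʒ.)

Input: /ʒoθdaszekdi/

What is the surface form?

[ʒoðdazzegdi]

/θ/ before /d/ (voiced) → [ð]
/s/ before /z/ (voiced) → [z]
/k/ before /d/ (voiced) → [g]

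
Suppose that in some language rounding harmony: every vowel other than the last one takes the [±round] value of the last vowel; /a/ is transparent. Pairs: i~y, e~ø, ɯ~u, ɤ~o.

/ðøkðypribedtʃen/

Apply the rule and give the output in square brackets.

/ø/ harmonizes with /e/ ([-round]) → [e]
/y/ harmonizes with /e/ ([-round]) → [i]

[ðekðipribedtʃen]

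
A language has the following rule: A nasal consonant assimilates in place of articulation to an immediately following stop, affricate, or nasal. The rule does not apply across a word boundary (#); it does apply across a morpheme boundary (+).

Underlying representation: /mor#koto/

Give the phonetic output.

[mor#koto]

no segment meets the rule's conditions; no change.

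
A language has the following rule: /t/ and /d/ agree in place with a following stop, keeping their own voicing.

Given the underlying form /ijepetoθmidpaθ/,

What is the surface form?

/d/ before /p/ (labial) → [b]

[ijepetoθmibpaθ]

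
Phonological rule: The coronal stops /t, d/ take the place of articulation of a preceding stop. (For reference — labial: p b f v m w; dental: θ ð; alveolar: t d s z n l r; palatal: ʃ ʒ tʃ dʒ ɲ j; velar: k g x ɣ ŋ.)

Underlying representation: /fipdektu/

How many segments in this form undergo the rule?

/d/ after /p/ (labial) → [b]
/t/ after /k/ (velar) → [k]
2 segments change.

2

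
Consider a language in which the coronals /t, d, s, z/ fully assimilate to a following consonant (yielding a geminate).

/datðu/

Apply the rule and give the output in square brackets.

[daððu]

/t/ before /ð/ → [ð] (total assimilation)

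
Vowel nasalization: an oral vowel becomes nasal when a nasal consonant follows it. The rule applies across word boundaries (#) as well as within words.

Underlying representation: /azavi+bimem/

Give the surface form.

/i/ before nasal /m/ → [ĩ]
/e/ before nasal /m/ → [ẽ]

[azavi+bĩmẽm]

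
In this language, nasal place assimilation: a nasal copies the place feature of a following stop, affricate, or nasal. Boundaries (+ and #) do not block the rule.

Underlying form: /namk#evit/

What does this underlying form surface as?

[naŋk#evit]

/m/ before /k/ (velar) → [ŋ]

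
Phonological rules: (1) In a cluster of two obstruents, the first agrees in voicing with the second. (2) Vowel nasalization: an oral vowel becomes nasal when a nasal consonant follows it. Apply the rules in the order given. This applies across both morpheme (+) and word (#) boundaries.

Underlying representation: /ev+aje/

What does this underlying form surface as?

[ev+aje]

Rule 1: no segment meets the rule's conditions; no change.
After rule 1: ev+aje
Rule 2: no segment meets the rule's conditions; no change.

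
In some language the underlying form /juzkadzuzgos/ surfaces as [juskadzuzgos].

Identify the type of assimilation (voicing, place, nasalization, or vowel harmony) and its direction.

/z/→[s].
Each target copies a feature from the following segment, so the direction is regressive.

voicing assimilation, regressive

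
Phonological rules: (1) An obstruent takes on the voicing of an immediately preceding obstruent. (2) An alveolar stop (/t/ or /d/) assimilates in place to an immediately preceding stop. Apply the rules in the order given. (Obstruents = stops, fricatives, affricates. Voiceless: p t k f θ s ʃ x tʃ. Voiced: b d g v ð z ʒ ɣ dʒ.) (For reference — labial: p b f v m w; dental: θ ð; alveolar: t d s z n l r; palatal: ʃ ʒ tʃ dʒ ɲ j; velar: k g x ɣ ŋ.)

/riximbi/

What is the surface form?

Rule 1: no segment meets the rule's conditions; no change.
After rule 1: riximbi
Rule 2: no segment meets the rule's conditions; no change.

[riximbi]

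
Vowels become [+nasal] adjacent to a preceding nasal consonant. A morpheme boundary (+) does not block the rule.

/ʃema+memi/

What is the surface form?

/a/ after nasal /m/ → [ã]
/e/ after nasal /m/ → [ẽ]
/i/ after nasal /m/ → [ĩ]

[ʃemã+mẽmĩ]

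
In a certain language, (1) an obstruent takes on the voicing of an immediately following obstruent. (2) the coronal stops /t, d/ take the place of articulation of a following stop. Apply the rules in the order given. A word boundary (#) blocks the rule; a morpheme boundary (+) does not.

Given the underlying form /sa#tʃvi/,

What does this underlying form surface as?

[sa#dʒvi]

Rule 1: /tʃ/ before /v/ (voiced) → [dʒ]
After rule 1: sa#dʒvi
Rule 2: no segment meets the rule's conditions; no change.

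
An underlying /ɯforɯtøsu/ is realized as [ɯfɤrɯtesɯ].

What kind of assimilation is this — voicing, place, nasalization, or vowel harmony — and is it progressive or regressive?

vowel harmony, progressive

/o/→[ɤ] /ø/→[e] /u/→[ɯ].
Vowels agree with the first vowel, so the harmony is progressive.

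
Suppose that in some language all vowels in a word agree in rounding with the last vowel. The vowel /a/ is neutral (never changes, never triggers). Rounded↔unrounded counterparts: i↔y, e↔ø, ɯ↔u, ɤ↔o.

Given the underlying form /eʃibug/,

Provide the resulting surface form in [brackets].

[øʃybug]

/e/ harmonizes with /u/ ([+round]) → [ø]
/i/ harmonizes with /u/ ([+round]) → [y]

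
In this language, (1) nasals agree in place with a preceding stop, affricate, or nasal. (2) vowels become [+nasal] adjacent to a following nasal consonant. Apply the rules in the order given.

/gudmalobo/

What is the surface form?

[gudnalobo]

Rule 1: /m/ after /d/ (alveolar) → [n]
After rule 1: gudnalobo
Rule 2: no segment meets the rule's conditions; no change.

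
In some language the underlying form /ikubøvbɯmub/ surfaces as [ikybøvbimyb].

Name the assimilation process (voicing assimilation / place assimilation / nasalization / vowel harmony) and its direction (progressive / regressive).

/u/→[y] /ɯ/→[i] /u/→[y].
Vowels agree with the first vowel, so the harmony is progressive.

vowel harmony, progressive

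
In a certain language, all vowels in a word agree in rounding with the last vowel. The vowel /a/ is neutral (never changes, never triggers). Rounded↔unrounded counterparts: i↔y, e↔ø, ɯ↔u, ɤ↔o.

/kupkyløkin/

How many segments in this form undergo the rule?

3

/u/ harmonizes with /i/ ([-round]) → [ɯ]
/y/ harmonizes with /i/ ([-round]) → [i]
/ø/ harmonizes with /i/ ([-round]) → [e]
3 segments change.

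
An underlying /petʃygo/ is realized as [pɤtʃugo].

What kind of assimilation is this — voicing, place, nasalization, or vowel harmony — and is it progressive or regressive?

vowel harmony, regressive

/e/→[ɤ] /y/→[u].
Vowels agree with the last vowel, so the harmony is regressive.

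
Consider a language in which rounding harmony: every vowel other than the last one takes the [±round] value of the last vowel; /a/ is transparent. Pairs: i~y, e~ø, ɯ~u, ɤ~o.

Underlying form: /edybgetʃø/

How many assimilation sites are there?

/e/ harmonizes with /ø/ ([+round]) → [ø]
/e/ harmonizes with /ø/ ([+round]) → [ø]
2 segments change.

2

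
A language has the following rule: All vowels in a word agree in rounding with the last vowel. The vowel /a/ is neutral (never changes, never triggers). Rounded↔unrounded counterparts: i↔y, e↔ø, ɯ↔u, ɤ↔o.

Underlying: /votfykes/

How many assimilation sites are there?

/o/ harmonizes with /e/ ([-round]) → [ɤ]
/y/ harmonizes with /e/ ([-round]) → [i]
2 segments change.

2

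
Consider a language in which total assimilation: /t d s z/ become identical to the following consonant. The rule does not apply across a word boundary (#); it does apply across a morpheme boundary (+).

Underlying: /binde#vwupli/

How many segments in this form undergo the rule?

0

No segment meets the rule's conditions.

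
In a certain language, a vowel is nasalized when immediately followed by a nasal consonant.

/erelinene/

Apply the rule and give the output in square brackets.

/i/ before nasal /n/ → [ĩ]
/e/ before nasal /n/ → [ẽ]

[erelĩnẽne]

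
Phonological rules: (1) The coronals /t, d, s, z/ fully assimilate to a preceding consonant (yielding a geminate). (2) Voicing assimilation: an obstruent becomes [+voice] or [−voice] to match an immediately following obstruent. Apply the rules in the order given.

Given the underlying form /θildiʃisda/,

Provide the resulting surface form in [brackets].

Rule 1: /d/ after /l/ → [l] (total assimilation)
Rule 1: /d/ after /s/ → [s] (total assimilation)
After rule 1: θilliʃissa
Rule 2: no segment meets the rule's conditions; no change.

[θilliʃissa]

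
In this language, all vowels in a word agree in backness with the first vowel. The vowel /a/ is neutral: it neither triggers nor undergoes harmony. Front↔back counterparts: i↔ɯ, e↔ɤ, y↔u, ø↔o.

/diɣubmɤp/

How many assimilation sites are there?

/u/ harmonizes with /i/ ([-back]) → [y]
/ɤ/ harmonizes with /i/ ([-back]) → [e]
2 segments change.

2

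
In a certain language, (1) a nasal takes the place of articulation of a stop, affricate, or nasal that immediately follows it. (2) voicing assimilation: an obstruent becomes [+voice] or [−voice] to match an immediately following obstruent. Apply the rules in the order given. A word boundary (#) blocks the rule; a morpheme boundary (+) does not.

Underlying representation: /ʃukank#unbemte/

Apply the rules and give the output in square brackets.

Rule 1: /n/ before /k/ (velar) → [ŋ]
Rule 1: /n/ before /b/ (labial) → [m]
Rule 1: /m/ before /t/ (alveolar) → [n]
After rule 1: ʃukaŋk#umbente
Rule 2: no segment meets the rule's conditions; no change.

[ʃukaŋk#umbente]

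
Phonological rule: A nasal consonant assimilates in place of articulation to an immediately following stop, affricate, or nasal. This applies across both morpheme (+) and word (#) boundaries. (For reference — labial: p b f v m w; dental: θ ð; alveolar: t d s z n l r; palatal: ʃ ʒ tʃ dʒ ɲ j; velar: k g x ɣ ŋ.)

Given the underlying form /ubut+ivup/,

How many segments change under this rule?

No segment meets the rule's conditions.

0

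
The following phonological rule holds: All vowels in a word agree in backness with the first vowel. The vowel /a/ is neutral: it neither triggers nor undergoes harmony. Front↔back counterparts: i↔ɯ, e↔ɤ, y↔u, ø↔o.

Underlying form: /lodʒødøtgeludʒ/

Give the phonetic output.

/ø/ harmonizes with /o/ ([+back]) → [o]
/ø/ harmonizes with /o/ ([+back]) → [o]
/e/ harmonizes with /o/ ([+back]) → [ɤ]

[lodʒodotgɤludʒ]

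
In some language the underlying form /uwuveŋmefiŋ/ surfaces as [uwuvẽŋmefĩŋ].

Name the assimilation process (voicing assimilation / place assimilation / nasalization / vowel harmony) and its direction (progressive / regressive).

nasalization, regressive

/e/→[ẽ] /i/→[ĩ].
Each target copies a feature from the following segment, so the direction is regressive.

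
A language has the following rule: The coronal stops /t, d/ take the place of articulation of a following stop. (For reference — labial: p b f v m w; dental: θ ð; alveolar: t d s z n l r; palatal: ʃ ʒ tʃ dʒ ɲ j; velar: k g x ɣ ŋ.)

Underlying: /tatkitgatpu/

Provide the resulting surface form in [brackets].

[takkikgappu]

/t/ before /k/ (velar) → [k]
/t/ before /g/ (velar) → [k]
/t/ before /p/ (labial) → [p]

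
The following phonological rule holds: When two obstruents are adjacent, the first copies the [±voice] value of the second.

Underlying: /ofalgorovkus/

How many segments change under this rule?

/v/ before /k/ (voiceless) → [f]
1 segment changes.

1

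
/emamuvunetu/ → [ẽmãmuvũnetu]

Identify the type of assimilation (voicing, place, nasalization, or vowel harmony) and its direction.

/e/→[ẽ] /a/→[ã] /u/→[ũ].
Each target copies a feature from the following segment, so the direction is regressive.

nasalization, regressive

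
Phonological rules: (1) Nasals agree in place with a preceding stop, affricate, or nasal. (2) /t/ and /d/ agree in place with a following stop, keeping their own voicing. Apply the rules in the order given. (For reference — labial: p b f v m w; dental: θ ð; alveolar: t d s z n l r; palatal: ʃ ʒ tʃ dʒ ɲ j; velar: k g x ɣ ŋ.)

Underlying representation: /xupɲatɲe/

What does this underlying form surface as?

Rule 1: /ɲ/ after /p/ (labial) → [m]
Rule 1: /ɲ/ after /t/ (alveolar) → [n]
After rule 1: xupmatne
Rule 2: no segment meets the rule's conditions; no change.

[xupmatne]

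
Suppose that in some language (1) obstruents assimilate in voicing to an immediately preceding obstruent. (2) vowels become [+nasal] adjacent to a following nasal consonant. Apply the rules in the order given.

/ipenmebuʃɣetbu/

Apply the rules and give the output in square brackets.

Rule 1: /ɣ/ after /ʃ/ (voiceless) → [x]
Rule 1: /b/ after /t/ (voiceless) → [p]
After rule 1: ipenmebuʃxetpu
Rule 2: /e/ before nasal /n/ → [ẽ]

[ipẽnmebuʃxetpu]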